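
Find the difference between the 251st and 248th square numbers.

251² = 63001 and 248² = 61504.
Difference: 63001 − 61504 = 1497.

1497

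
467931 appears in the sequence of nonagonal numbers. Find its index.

366

Set n(7n−5)/2 = 467931, giving 7n² − 5n − 935862 = 0.
The discriminant is 25 + 56·467931 = 26204161, and √26204161 = 5119.
So n = (5 + 5119) / 14 = 5124/14 = 366.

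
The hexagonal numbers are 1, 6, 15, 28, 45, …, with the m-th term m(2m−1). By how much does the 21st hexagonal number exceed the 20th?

Consecutive hexagonal numbers differ by 4n − 3: here 4·21 − 3 = 81.

81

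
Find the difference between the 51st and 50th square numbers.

n² − (n−1)² = 2n − 1, so 51² − 50² = 2·51 − 1 = 101.

101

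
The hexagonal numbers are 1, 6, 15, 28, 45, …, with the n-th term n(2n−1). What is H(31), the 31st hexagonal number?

The 31st hexagonal number is n(2n−1) with n = 31.
31·(2·31 − 1) = 31·61 = 1891.

1891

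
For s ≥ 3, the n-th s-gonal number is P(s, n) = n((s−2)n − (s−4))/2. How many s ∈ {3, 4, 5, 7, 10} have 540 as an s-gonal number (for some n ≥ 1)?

2

s = 3: P(3, 32) = 528 and P(3, 33) = 561; 540 is not s-gonal.
s = 4: P(4, 23) = 529 and P(4, 24) = 576; 540 is not s-gonal.
s = 5: P(5, 19) = 532 and P(5, 20) = 590; 540 is not s-gonal.
s = 7: P(7, 15) = 540. ✓
s = 10: P(10, 12) = 540. ✓
Hits: s ∈ {7, 10} → 2.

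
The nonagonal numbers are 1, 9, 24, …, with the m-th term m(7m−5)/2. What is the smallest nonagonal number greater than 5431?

5500

Solve n(7n−5)/2 > 5431 for integer n.
The largest n with value ≤ 5431 is 39 (since 5226 ≤ 5431 < 5500), so the first above is n = 40, value 5500.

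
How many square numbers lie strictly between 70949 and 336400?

313

The n-th square number is n².
Smallest index with value > 70949: n = 267 (giving 71289).
Largest index with value < 336400: n = 579 (giving 335241).
Indices 267 through 579: 313 terms.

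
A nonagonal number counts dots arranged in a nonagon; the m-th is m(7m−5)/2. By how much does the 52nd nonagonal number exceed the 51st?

358

Consecutive nonagonal numbers differ by 7n − 6: here 7·52 − 6 = 358.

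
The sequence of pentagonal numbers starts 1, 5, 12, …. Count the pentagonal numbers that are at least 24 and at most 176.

7

The n-th pentagonal number is n(3n−1)/2.
Smallest index with value ≥ 24: n = 5 (giving 35).
Largest index with value ≤ 176: n = 11 (giving 176).
Indices 5 through 11: 7 terms.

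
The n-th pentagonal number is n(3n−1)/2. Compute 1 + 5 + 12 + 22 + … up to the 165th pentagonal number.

2259675

Σ i(3i−1)/2 = (3Σi² − Σi) / 2 over i = 1..165.
Σi = 13695 and Σi² = 1511015.
(3·1511015 − 1·13695) / 2 = 4519350/2 = 2259675.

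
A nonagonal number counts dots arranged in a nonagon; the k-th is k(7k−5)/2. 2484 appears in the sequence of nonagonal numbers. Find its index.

Set n(7n−5)/2 = 2484, giving 7n² − 5n − 4968 = 0.
The discriminant is 25 + 56·2484 = 139129, and √139129 = 373.
So n = (5 + 373) / 14 = 378/14 = 27.

27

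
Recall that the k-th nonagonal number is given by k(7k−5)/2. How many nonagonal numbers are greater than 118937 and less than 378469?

The n-th nonagonal number is n(7n−5)/2.
Smallest index with value > 118937: n = 185 (giving 119325).
Largest index with value < 378469: n = 329 (giving 378021).
Indices 185 through 329: 145 terms.

145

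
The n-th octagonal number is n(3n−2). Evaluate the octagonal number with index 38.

4256

The 38th octagonal number is n(3n−2) with n = 38.
38·(3·38 − 2) = 38·112 = 4256.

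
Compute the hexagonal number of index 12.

276

The 12th hexagonal number is n(2n−1) with n = 12.
12·(2·12 − 1) = 12·23 = 276.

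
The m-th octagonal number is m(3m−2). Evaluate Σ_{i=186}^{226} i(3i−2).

Σ i(3i−2) = 3Σi² − 2Σi over i = 186..226.
Σi = 25651 − 17205 = 8446 and Σi² = 3873301 − 2127685 = 1745616.
3·1745616 − 2·8446 = 5219956.

5219956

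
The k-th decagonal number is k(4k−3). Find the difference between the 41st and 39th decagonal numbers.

41·(4·41 − 3) = 6601 and 39·(4·39 − 3) = 5967.
Difference: 6601 − 5967 = 634.

634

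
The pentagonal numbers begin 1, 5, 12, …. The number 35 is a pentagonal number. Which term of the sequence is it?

Set n(3n−1)/2 = 35, giving 3n² − n − 70 = 0.
The discriminant is 1 + 24·35 = 841, and √841 = 29.
So n = (1 + 29) / 6 = 30/6 = 5.

5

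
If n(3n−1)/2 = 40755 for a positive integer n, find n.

Set n(3n−1)/2 = 40755, giving 3n² − n − 81510 = 0.
The discriminant is 1 + 24·40755 = 978121, and √978121 = 989.
So n = (1 + 989) / 6 = 990/6 = 165.

165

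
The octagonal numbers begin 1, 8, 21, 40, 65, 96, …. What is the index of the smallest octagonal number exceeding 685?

16

Solve n(3n−2) > 685 for integer n.
The largest n with value ≤ 685 is 15 (since 645 ≤ 685 < 736), so the first above is n = 16, value 736.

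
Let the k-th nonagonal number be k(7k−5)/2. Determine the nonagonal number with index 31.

The 31st nonagonal number is n(7n−5)/2 with n = 31.
31·(7·31 − 5)/2 = 31·212/2 = 31·106 = 3286.

3286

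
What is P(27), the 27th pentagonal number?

1080

The 27th pentagonal number is n(3n−1)/2 with n = 27.
27·(3·27 − 1)/2 = 27·80/2 = 27·40 = 1080.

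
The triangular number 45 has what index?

9

Set n(n+1)/2 = 45, giving n² + n − 90 = 0.
The discriminant is 1 + 8·45 = 361, and √361 = 19.
So n = (-1 + 19) / 2 = 18/2 = 9.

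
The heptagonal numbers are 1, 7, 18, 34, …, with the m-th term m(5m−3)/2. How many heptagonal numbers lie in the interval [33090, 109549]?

The n-th heptagonal number is n(5n−3)/2.
Smallest index with value ≥ 33090: n = 116 (giving 33466).
Largest index with value ≤ 109549: n = 209 (giving 108889).
Indices 116 through 209: 94 terms.

94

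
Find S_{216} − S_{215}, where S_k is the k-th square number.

n² − (n−1)² = 2n − 1, so 216² − 215² = 2·216 − 1 = 431.

431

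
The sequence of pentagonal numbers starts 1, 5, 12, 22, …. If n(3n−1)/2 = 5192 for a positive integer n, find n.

59

Set n(3n−1)/2 = 5192, giving 3n² − n − 10384 = 0.
The discriminant is 1 + 24·5192 = 124609, and √124609 = 353.
So n = (1 + 353) / 6 = 354/6 = 59.
Check: 59·(3·59 − 1)/2 = 5192. ✓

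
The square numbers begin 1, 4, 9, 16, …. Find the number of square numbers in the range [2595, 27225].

The n-th square number is n².
Smallest index with value ≥ 2595: n = 51 (giving 2601).
Largest index with value ≤ 27225: n = 165 (giving 27225).
Indices 51 through 165: 115 terms.

115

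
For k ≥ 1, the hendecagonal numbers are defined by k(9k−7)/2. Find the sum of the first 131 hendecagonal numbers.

Σ i(9i−7)/2 = (9Σi² − 7Σi) / 2 over i = 1..131.
Σi = 8646 and Σi² = 757966.
(9·757966 − 7·8646) / 2 = 6761172/2 = 3380586.

3380586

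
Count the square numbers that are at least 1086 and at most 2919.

22

The n-th square number is n².
Smallest index with value ≥ 1086: n = 33 (giving 1089).
Largest index with value ≤ 2919: n = 54 (giving 2916).
Indices 33 through 54: 22 terms.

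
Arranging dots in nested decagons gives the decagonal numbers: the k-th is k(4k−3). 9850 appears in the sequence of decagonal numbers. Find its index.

50

Set n(4n−3) = 9850, giving 4n² − 3n − 9850 = 0.
The discriminant is 9 + 16·9850 = 157609, and √157609 = 397.
So n = (3 + 397) / 8 = 400/8 = 50.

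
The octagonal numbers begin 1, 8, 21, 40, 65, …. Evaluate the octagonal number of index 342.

The 342nd octagonal number is n(3n−2) with n = 342.
342·(3·342 − 2) = 342·1024 = 350208.

350208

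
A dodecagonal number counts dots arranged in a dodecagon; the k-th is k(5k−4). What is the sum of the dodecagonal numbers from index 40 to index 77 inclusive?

Σ i(5i−4) = 5Σi² − 4Σi over i = 40..77.
Σi = 3003 − 780 = 2223 and Σi² = 155155 − 20540 = 134615.
5·134615 − 4·2223 = 664183.

664183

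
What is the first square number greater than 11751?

Solve n² > 11751 for integer n.
The largest n with value ≤ 11751 is 108 (since 11664 ≤ 11751 < 11881), so the first above is n = 109, value 11881.

11881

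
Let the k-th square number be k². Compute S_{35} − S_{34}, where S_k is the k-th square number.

n² − (n−1)² = 2n − 1, so 35² − 34² = 2·35 − 1 = 69.

69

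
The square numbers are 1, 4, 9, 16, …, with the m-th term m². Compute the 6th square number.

The 6th square number is n² with n = 6.
6² = 36.

36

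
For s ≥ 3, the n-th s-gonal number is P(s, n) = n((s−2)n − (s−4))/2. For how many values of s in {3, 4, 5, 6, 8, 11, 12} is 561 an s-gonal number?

s = 3: P(3, 33) = 561. ✓
s = 4: P(4, 23) = 529 and P(4, 24) = 576; 561 is not s-gonal.
s = 5: P(5, 19) = 532 and P(5, 20) = 590; 561 is not s-gonal.
s = 6: P(6, 17) = 561. ✓
s = 8: P(8, 14) = 560 and P(8, 15) = 645; 561 is not s-gonal.
s = 11: P(11, 11) = 506 and P(11, 12) = 606; 561 is not s-gonal.
s = 12: P(12, 11) = 561. ✓
Hits: s ∈ {3, 6, 12} → 3.

3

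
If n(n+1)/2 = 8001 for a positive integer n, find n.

Set n(n+1)/2 = 8001, giving n² + n − 16002 = 0.
So n = (-1 + 253) / 2 = 252/2 = 126.
Check: 126·127/2 = 8001. ✓

126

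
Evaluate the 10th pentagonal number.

145

10·(3·10 − 1)/2 = 10·29/2 = 145.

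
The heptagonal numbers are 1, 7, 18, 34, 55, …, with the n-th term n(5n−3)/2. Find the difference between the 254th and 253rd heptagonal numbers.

1266

Consecutive heptagonal numbers differ by 5n − 4: here 5·254 − 4 = 1266.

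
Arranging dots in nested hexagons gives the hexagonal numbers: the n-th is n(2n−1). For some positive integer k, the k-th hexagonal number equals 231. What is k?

11

Set n(2n−1) = 231, giving 2n² − n − 231 = 0.
The discriminant is 1 + 8·231 = 1849, and √1849 = 43.
So n = (1 + 43) / 4 = 44/4 = 11.
Check: 11·(2·11 − 1) = 231. ✓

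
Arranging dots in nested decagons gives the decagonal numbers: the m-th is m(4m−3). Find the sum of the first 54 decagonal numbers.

211365

Σ i(4i−3) = 4Σi² − 3Σi over i = 1..54.
Σi = 1485 and Σi² = 53955.
4·53955 − 3·1485 = 211365.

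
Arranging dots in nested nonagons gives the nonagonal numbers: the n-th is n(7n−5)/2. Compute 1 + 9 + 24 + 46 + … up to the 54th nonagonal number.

185130

Σ i(7i−5)/2 = (7Σi² − 5Σi) / 2 over i = 1..54.
Σi = 1485 and Σi² = 53955.
(7·53955 − 5·1485) / 2 = 370260/2 = 185130.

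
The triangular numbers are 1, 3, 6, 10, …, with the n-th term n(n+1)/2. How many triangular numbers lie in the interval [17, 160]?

The n-th triangular number is n(n+1)/2.
Smallest index with value ≥ 17: n = 6 (giving 21).
Largest index with value ≤ 160: n = 17 (giving 153).
Indices 6 through 17: 12 terms.

12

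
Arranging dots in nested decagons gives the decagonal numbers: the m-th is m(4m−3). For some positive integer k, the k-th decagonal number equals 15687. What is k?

63

Set n(4n−3) = 15687, giving 4n² − 3n − 15687 = 0.
The discriminant is 9 + 16·15687 = 251001, and √251001 = 501.
So n = (3 + 501) / 8 = 504/8 = 63.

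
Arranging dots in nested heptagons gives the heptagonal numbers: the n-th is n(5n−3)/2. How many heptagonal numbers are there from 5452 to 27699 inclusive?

59

The n-th heptagonal number is n(5n−3)/2.
Smallest index with value ≥ 5452: n = 47 (giving 5452).
Largest index with value ≤ 27699: n = 105 (giving 27405).
Indices 47 through 105: 59 terms.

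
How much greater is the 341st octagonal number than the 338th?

341·(3·341 − 2) = 348161 and 338·(3·338 − 2) = 342056.
Difference: 348161 − 342056 = 6105.

6105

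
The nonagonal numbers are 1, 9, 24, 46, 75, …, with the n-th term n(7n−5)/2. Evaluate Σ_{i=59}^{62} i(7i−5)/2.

Σ i(7i−5)/2 = (7Σi² − 5Σi) / 2 over i = 59..62.
Σi = 1953 − 1711 = 242 and Σi² = 81375 − 66729 = 14646.
(7·14646 − 5·242) / 2 = 101312/2 = 50656.

50656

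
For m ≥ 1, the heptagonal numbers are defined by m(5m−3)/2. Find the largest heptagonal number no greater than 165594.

Solve n(5n−3)/2 ≤ 165594 for integer n.
n = 257 gives 164737 ≤ 165594, while n = 258 gives 166023 > 165594; so the answer is 164737.

164737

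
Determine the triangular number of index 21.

231

The 21st triangular number is n(n+1)/2 with n = 21.
21·22/2 = 462/2 = 231.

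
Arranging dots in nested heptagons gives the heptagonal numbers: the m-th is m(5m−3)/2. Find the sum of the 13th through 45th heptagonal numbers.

Σ i(5i−3)/2 = (5Σi² − 3Σi) / 2 over i = 13..45.
Σi = 1035 − 78 = 957 and Σi² = 31395 − 650 = 30745.
(5·30745 − 3·957) / 2 = 150854/2 = 75427.

75427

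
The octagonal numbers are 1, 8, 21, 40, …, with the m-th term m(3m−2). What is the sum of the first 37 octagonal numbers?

51319

Σ i(3i−2) = 3Σi² − 2Σi over i = 1..37.
Σi = 703 and Σi² = 17575.
3·17575 − 2·703 = 51319.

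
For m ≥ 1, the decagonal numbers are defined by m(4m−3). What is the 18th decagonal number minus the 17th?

137

Consecutive decagonal numbers differ by 8n − 7: here 8·18 − 7 = 137.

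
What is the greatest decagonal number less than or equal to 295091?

Solve n(4n−3) ≤ 295091 for integer n.
n = 271 gives 292951 ≤ 295091, while n = 272 gives 295120 > 295091; so the answer is 292951.

292951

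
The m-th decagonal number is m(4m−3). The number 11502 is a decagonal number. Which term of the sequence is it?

54

Set n(4n−3) = 11502, giving 4n² − 3n − 11502 = 0.
The discriminant is 9 + 16·11502 = 184041, and √184041 = 429.
So n = (3 + 429) / 8 = 432/8 = 54.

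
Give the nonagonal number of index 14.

The 14th nonagonal number is n(7n−5)/2 with n = 14.
14·(7·14 − 5)/2 = 14·93/2 = 651.

651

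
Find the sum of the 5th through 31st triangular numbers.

5436

Σ i(i+1)/2 = (Σi² + Σi) / 2 over i = 5..31.
Σi = 496 − 10 = 486 and Σi² = 10416 − 30 = 10386.
(1·10386 + 1·486) / 2 = 10872/2 = 5436.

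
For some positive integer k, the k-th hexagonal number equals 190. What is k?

Set n(2n−1) = 190, giving 2n² − n − 190 = 0.
So n = (1 + 39) / 4 = 40/4 = 10.
Check: 10·(2·10 − 1) = 190. ✓

10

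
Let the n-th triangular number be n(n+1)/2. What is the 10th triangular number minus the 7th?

10·11/2 = 55 and 7·8/2 = 28.
Difference: 55 − 28 = 27.

27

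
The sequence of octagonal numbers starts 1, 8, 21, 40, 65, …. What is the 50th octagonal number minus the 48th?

584

50·(3·50 − 2) = 7400 and 48·(3·48 − 2) = 6816.
Difference: 7400 − 6816 = 584.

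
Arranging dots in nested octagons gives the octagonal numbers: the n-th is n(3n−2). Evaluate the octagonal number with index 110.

The 110th octagonal number is n(3n−2) with n = 110.
110·(3·110 − 2) = 110·328 = 36080.

36080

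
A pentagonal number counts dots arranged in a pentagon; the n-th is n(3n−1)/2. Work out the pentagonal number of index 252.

The 252nd pentagonal number is n(3n−1)/2 with n = 252.
252·(3·252 − 1)/2 = 252·755/2 = 95130.

95130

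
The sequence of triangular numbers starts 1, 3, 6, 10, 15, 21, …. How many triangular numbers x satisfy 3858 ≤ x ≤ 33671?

The n-th triangular number is n(n+1)/2.
Smallest index with value ≥ 3858: n = 88 (giving 3916).
Largest index with value ≤ 33671: n = 259 (giving 33670).
Indices 88 through 259: 172 terms.

172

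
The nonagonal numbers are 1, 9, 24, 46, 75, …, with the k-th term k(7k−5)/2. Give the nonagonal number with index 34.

34·(7·34 − 5)/2 = 34·233/2 = 3961.

3961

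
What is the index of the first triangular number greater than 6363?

Solve n(n+1)/2 > 6363 for integer n.
The largest n with value ≤ 6363 is 112 (since 6328 ≤ 6363 < 6441), so the first above is n = 113, value 6441.

113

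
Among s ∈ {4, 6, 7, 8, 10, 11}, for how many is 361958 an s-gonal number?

s = 4: P(4, 601) = 361201 and P(4, 602) = 362404; 361958 is not s-gonal.
s = 6: P(6, 425) = 360825 and P(6, 426) = 362526; 361958 is not s-gonal.
s = 7: P(7, 380) = 360430 and P(7, 381) = 362331; 361958 is not s-gonal.
s = 8: P(8, 347) = 360533 and P(8, 348) = 362616; 361958 is not s-gonal.
s = 10: P(10, 301) = 361501 and P(10, 302) = 363910; 361958 is not s-gonal.
s = 11: P(11, 284) = 361958. ✓
Hits: s ∈ {11} → 1.

1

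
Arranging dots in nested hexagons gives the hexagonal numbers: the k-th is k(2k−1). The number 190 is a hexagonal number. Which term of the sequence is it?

Set n(2n−1) = 190, giving 2n² − n − 190 = 0.
So n = (1 + 39) / 4 = 40/4 = 10.

10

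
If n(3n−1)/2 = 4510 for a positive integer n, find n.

Set n(3n−1)/2 = 4510, giving 3n² − n − 9020 = 0.
The discriminant is 1 + 24·4510 = 108241, and √108241 = 329.
So n = (1 + 329) / 6 = 330/6 = 55.

55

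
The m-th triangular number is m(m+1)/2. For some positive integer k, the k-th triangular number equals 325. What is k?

Set n(n+1)/2 = 325, giving n² + n − 650 = 0.
The discriminant is 1 + 8·325 = 2601, and √2601 = 51.
So n = (-1 + 51) / 2 = 50/2 = 25.

25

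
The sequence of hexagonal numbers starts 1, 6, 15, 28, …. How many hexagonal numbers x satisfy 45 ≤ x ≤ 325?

The n-th hexagonal number is n(2n−1).
Smallest index with value ≥ 45: n = 5 (giving 45).
Largest index with value ≤ 325: n = 13 (giving 325).
Indices 5 through 13: 9 terms.

9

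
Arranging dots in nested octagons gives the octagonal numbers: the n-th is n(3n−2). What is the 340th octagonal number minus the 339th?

Consecutive octagonal numbers differ by 6n − 5: here 6·340 − 5 = 2035.

2035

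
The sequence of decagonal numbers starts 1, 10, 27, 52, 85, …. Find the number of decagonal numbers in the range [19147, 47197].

40

The n-th decagonal number is n(4n−3).
Smallest index with value ≥ 19147: n = 70 (giving 19390).
Largest index with value ≤ 47197: n = 109 (giving 47197).
Indices 70 through 109: 40 terms.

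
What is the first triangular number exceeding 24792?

24976

Solve n(n+1)/2 > 24792 for integer n.
The largest n with value ≤ 24792 is 222 (since 24753 ≤ 24792 < 24976), so the first above is n = 223, value 24976.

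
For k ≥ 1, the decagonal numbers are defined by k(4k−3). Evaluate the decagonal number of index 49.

9457

The 49th decagonal number is n(4n−3) with n = 49.
49·(4·49 − 3) = 49·193 = 9457.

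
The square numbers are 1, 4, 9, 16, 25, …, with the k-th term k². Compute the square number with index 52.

The 52nd square number is n² with n = 52.
52² = 2704.

2704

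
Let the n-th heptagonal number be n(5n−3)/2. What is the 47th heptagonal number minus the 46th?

Consecutive heptagonal numbers differ by 5n − 4: here 5·47 − 4 = 231.

231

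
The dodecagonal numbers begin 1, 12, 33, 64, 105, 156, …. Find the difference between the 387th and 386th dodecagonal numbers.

Consecutive dodecagonal numbers differ by 10n − 9: here 10·387 − 9 = 3861.

3861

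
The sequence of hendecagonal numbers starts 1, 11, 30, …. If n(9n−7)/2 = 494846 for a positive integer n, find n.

Set n(9n−7)/2 = 494846, giving 9n² − 7n − 989692 = 0.
The discriminant is 49 + 72·494846 = 35628961, and √35628961 = 5969.
So n = (7 + 5969) / 18 = 5976/18 = 332.

332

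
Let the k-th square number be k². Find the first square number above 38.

49

Solve n² > 38 for integer n.
The largest n with value ≤ 38 is 6 (since 36 ≤ 38 < 49), so the first above is n = 7, value 49.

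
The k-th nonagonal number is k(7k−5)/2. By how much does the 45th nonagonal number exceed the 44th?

309

Consecutive nonagonal numbers differ by 7n − 6: here 7·45 − 6 = 309.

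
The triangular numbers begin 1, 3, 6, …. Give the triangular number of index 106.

The 106th triangular number is n(n+1)/2 with n = 106.
106·107/2 = 11342/2 = 5671.

5671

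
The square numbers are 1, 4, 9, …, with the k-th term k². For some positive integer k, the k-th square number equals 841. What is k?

We need n² = 841, so n = √841 = 29.

29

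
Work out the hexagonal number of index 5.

The 5th hexagonal number is n(2n−1) with n = 5.
5·(2·5 − 1) = 5·9 = 45.

45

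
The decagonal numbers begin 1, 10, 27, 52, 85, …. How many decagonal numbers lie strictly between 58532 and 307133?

The n-th decagonal number is n(4n−3).
Smallest index with value > 58532: n = 122 (giving 59170).
Largest index with value < 307133: n = 277 (giving 306085).
Indices 122 through 277: 156 terms.

156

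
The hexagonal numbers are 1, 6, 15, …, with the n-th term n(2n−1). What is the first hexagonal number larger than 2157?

2278

Solve n(2n−1) > 2157 for integer n.
The largest n with value ≤ 2157 is 33 (since 2145 ≤ 2157 < 2278), so the first above is n = 34, value 2278.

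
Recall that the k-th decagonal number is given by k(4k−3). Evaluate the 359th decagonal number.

The 359th decagonal number is n(4n−3) with n = 359.
359·(4·359 − 3) = 359·1433 = 514447.

514447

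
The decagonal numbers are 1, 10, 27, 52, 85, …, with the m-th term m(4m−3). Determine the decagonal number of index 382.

582550

The 382nd decagonal number is n(4n−3) with n = 382.
382·(4·382 − 3) = 382·1525 = 582550.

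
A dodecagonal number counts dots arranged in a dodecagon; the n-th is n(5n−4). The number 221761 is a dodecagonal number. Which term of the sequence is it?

211

Set n(5n−4) = 221761, giving 5n² − 4n − 221761 = 0.
So n = (4 + 2106) / 10 = 2110/10 = 211.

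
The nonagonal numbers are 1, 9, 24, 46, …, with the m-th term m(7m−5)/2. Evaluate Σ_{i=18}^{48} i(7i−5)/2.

124279

Σ i(7i−5)/2 = (7Σi² − 5Σi) / 2 over i = 18..48.
Σi = 1176 − 153 = 1023 and Σi² = 38024 − 1785 = 36239.
(7·36239 − 5·1023) / 2 = 248558/2 = 124279.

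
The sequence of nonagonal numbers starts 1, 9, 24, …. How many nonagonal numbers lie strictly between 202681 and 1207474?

The n-th nonagonal number is n(7n−5)/2.
Smallest index with value > 202681: n = 242 (giving 204369).
Largest index with value < 1207474: n = 587 (giving 1204524).
Indices 242 through 587: 346 terms.

346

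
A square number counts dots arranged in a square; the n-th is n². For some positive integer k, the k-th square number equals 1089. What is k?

We need n² = 1089, so n = √1089 = 33.
Check: 33² = 1089. ✓

33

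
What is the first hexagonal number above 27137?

Solve n(2n−1) > 27137 for integer n.
The largest n with value ≤ 27137 is 116 (since 26796 ≤ 27137 < 27261), so the first above is n = 117, value 27261.

27261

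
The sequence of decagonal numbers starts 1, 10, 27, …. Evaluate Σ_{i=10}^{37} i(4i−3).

Σ i(4i−3) = 4Σi² − 3Σi over i = 10..37.
Σi = 703 − 45 = 658 and Σi² = 17575 − 285 = 17290.
4·17290 − 3·658 = 67186.

67186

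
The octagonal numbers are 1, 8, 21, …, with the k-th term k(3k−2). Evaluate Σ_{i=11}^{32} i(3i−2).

32219

Σ i(3i−2) = 3Σi² − 2Σi over i = 11..32.
Σi = 528 − 55 = 473 and Σi² = 11440 − 385 = 11055.
3·11055 − 2·473 = 32219.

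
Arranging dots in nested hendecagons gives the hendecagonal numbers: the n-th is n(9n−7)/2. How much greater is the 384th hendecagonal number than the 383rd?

Consecutive hendecagonal numbers differ by 9n − 8: here 9·384 − 8 = 3448.

3448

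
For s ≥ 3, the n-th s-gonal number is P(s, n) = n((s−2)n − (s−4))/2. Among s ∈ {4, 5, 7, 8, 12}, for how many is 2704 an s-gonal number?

s = 4: P(4, 52) = 2704. ✓
s = 5: P(5, 42) = 2625 and P(5, 43) = 2752; 2704 is not s-gonal.
s = 7: P(7, 33) = 2673 and P(7, 34) = 2839; 2704 is not s-gonal.
s = 8: P(8, 30) = 2640 and P(8, 31) = 2821; 2704 is not s-gonal.
s = 12: P(12, 23) = 2553 and P(12, 24) = 2784; 2704 is not s-gonal.
Hits: s ∈ {4} → 1.

1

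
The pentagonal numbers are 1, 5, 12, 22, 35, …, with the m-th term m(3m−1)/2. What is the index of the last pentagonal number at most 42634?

168

Solve n(3n−1)/2 ≤ 42634 for integer n.
n = 168 gives 42252 ≤ 42634, while n = 169 gives 42757 > 42634; so the answer is index 168.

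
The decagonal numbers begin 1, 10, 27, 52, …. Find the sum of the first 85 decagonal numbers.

Σ i(4i−3) = 4Σi² − 3Σi over i = 1..85.
Σi = 3655 and Σi² = 208335.
4·208335 − 3·3655 = 822375.

822375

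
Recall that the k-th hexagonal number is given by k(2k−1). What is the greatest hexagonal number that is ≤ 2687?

2556

Solve n(2n−1) ≤ 2687 for integer n.
n = 36 gives 2556 ≤ 2687, while n = 37 gives 2701 > 2687; so the answer is 2556.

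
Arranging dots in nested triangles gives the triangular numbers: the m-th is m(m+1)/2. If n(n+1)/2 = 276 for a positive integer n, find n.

23

Set n(n+1)/2 = 276, giving n² + n − 552 = 0.
The discriminant is 1 + 8·276 = 2209, and √2209 = 47.
So n = (-1 + 47) / 2 = 46/2 = 23.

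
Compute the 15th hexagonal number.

435

15·(2·15 − 1) = 15·29 = 435.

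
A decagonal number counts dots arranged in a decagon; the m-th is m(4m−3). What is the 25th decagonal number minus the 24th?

193

Consecutive decagonal numbers differ by 8n − 7: here 8·25 − 7 = 193.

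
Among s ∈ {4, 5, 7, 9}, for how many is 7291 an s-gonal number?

1

s = 4: P(4, 85) = 7225 and P(4, 86) = 7396; 7291 is not s-gonal.
s = 5: P(5, 69) = 7107 and P(5, 70) = 7315; 7291 is not s-gonal.
s = 7: P(7, 54) = 7209 and P(7, 55) = 7480; 7291 is not s-gonal.
s = 9: P(9, 46) = 7291. ✓
Hits: s ∈ {9} → 1.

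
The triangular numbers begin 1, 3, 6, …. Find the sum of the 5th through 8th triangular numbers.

Σ i(i+1)/2 = (Σi² + Σi) / 2 over i = 5..8.
Σi = 36 − 10 = 26 and Σi² = 204 − 30 = 174.
(1·174 + 1·26) / 2 = 200/2 = 100.

100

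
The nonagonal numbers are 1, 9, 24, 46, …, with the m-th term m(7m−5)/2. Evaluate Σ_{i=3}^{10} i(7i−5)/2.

1200

Σ i(7i−5)/2 = (7Σi² − 5Σi) / 2 over i = 3..10.
Σi = 55 − 3 = 52 and Σi² = 385 − 5 = 380.
(7·380 − 5·52) / 2 = 2400/2 = 1200.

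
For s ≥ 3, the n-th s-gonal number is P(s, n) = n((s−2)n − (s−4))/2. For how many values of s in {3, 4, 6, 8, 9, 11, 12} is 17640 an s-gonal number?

1

s = 3: P(3, 187) = 17578 and P(3, 188) = 17766; 17640 is not s-gonal.
s = 4: P(4, 132) = 17424 and P(4, 133) = 17689; 17640 is not s-gonal.
s = 6: P(6, 94) = 17578 and P(6, 95) = 17955; 17640 is not s-gonal.
s = 8: P(8, 77) = 17633 and P(8, 78) = 18096; 17640 is not s-gonal.
s = 9: P(9, 71) = 17466 and P(9, 72) = 17964; 17640 is not s-gonal.
s = 11: P(11, 63) = 17640. ✓
s = 12: P(12, 59) = 17169 and P(12, 60) = 17760; 17640 is not s-gonal.
Hits: s ∈ {11} → 1.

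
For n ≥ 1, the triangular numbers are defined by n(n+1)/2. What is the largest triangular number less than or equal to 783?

Solve n(n+1)/2 ≤ 783 for integer n.
n = 39 gives 780 ≤ 783, while n = 40 gives 820 > 783; so the answer is 780.

780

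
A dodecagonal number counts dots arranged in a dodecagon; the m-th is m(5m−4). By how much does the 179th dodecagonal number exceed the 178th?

1781

Consecutive dodecagonal numbers differ by 10n − 9: here 10·179 − 9 = 1781.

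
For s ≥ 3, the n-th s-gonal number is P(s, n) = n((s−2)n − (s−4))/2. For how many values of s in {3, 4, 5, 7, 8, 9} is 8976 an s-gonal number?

s = 3: P(3, 133) = 8911 and P(3, 134) = 9045; 8976 is not s-gonal.
s = 4: P(4, 94) = 8836 and P(4, 95) = 9025; 8976 is not s-gonal.
s = 5: P(5, 77) = 8855 and P(5, 78) = 9087; 8976 is not s-gonal.
s = 7: P(7, 60) = 8910 and P(7, 61) = 9211; 8976 is not s-gonal.
s = 8: P(8, 55) = 8965 and P(8, 56) = 9296; 8976 is not s-gonal.
s = 9: P(9, 51) = 8976. ✓
Hits: s ∈ {9} → 1.

1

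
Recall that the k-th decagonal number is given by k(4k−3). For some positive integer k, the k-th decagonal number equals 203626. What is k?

Set n(4n−3) = 203626, giving 4n² − 3n − 203626 = 0.
So n = (3 + 1805) / 8 = 1808/8 = 226.

226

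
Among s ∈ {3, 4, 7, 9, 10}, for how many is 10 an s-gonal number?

2

s = 3: P(3, 4) = 10. ✓
s = 4: P(4, 3) = 9 and P(4, 4) = 16; 10 is not s-gonal.
s = 7: P(7, 2) = 7 and P(7, 3) = 18; 10 is not s-gonal.
s = 9: P(9, 2) = 9 and P(9, 3) = 24; 10 is not s-gonal.
s = 10: P(10, 2) = 10. ✓
Hits: s ∈ {3, 10} → 2.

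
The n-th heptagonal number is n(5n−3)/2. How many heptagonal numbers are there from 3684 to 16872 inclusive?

44

The n-th heptagonal number is n(5n−3)/2.
Smallest index with value ≥ 3684: n = 39 (giving 3744).
Largest index with value ≤ 16872: n = 82 (giving 16687).
Indices 39 through 82: 44 terms.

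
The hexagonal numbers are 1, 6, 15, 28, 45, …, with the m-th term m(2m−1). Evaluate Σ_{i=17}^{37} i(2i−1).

31591

Σ i(2i−1) = 2Σi² − Σi over i = 17..37.
Σi = 703 − 136 = 567 and Σi² = 17575 − 1496 = 16079.
2·16079 − 1·567 = 31591.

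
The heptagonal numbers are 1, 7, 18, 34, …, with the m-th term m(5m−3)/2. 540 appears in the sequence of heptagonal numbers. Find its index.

Set n(5n−3)/2 = 540, giving 5n² − 3n − 1080 = 0.
The discriminant is 9 + 40·540 = 21609, and √21609 = 147.
So n = (3 + 147) / 10 = 150/10 = 15.

15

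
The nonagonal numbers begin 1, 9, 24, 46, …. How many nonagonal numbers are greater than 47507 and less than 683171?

The n-th nonagonal number is n(7n−5)/2.
Smallest index with value > 47507: n = 117 (giving 47619).
Largest index with value < 683171: n = 442 (giving 682669).
Indices 117 through 442: 326 terms.

326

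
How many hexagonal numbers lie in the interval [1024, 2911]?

16

The n-th hexagonal number is n(2n−1).
Smallest index with value ≥ 1024: n = 23 (giving 1035).
Largest index with value ≤ 2911: n = 38 (giving 2850).
Indices 23 through 38: 16 terms.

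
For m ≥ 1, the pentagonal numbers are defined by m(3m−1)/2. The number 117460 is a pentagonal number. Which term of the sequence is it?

Set n(3n−1)/2 = 117460, giving 3n² − n − 234920 = 0.
So n = (1 + 1679) / 6 = 1680/6 = 280.

280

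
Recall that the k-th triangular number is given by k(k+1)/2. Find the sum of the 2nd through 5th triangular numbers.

Σ i(i+1)/2 = (Σi² + Σi) / 2 over i = 2..5.
Σi = 15 − 1 = 14 and Σi² = 55 − 1 = 54.
(1·54 + 1·14) / 2 = 68/2 = 34.

34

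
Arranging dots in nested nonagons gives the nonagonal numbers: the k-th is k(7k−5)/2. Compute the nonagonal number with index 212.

The 212th nonagonal number is n(7n−5)/2 with n = 212.
212·(7·212 − 5)/2 = 212·1479/2 = 156774.

156774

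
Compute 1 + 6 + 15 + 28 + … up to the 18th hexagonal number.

4047

Σ i(2i−1) = 2Σi² − Σi over i = 1..18.
Σi = 171 and Σi² = 2109.
2·2109 − 1·171 = 4047.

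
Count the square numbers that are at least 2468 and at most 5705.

The n-th square number is n².
Smallest index with value ≥ 2468: n = 50 (giving 2500).
Largest index with value ≤ 5705: n = 75 (giving 5625).
Indices 50 through 75: 26 terms.

26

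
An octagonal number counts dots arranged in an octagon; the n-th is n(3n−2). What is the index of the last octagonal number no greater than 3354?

33

Solve n(3n−2) ≤ 3354 for integer n.
n = 33 gives 3201 ≤ 3354, while n = 34 gives 3400 > 3354; so the answer is index 33.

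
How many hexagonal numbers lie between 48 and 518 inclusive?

11

The n-th hexagonal number is n(2n−1).
Smallest index with value ≥ 48: n = 6 (giving 66).
Largest index with value ≤ 518: n = 16 (giving 496).
Indices 6 through 16: 11 terms.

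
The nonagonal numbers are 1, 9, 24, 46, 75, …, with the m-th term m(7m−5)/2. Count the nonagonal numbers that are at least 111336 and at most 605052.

238

The n-th nonagonal number is n(7n−5)/2.
Smallest index with value ≥ 111336: n = 179 (giving 111696).
Largest index with value ≤ 605052: n = 416 (giving 604656).
Indices 179 through 416: 238 terms.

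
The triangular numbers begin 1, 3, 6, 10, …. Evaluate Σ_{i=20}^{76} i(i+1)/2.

74746

Σ i(i+1)/2 = (Σi² + Σi) / 2 over i = 20..76.
Σi = 2926 − 190 = 2736 and Σi² = 149226 − 2470 = 146756.
(1·146756 + 1·2736) / 2 = 149492/2 = 74746.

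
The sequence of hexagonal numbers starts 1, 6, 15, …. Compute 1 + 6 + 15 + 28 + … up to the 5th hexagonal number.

Σ i(2i−1) = 2Σi² − Σi over i = 1..5.
Σi = 15 and Σi² = 55.
2·55 − 1·15 = 95.

95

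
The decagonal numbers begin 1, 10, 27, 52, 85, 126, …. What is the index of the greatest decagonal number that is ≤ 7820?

Solve n(4n−3) ≤ 7820 for integer n.
n = 44 gives 7612 ≤ 7820, while n = 45 gives 7965 > 7820; so the answer is index 44.

44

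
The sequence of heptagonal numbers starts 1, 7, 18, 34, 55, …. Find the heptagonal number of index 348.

The 348th heptagonal number is n(5n−3)/2 with n = 348.
348·(5·348 − 3)/2 = 348·1737/2 = 302238.

302238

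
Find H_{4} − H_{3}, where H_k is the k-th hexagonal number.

Consecutive hexagonal numbers differ by 4n − 3: here 4·4 − 3 = 13.

13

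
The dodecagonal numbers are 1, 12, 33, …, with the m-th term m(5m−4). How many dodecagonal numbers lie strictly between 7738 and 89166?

The n-th dodecagonal number is n(5n−4).
Smallest index with value > 7738: n = 40 (giving 7840).
Largest index with value < 89166: n = 133 (giving 87913).
Indices 40 through 133: 94 terms.

94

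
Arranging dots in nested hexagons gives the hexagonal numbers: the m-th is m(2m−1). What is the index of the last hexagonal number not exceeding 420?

Solve n(2n−1) ≤ 420 for integer n.
n = 14 gives 378 ≤ 420, while n = 15 gives 435 > 420; so the answer is index 14.

14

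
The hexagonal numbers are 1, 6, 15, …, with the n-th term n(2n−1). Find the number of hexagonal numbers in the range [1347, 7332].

The n-th hexagonal number is n(2n−1).
Smallest index with value ≥ 1347: n = 27 (giving 1431).
Largest index with value ≤ 7332: n = 60 (giving 7140).
Indices 27 through 60: 34 terms.

34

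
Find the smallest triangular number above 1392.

1431

Solve n(n+1)/2 > 1392 for integer n.
The largest n with value ≤ 1392 is 52 (since 1378 ≤ 1392 < 1431), so the first above is n = 53, value 1431.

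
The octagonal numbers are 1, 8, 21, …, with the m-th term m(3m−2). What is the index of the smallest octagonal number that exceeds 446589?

Solve n(3n−2) > 446589 for integer n.
The largest n with value ≤ 446589 is 386 (since 446216 ≤ 446589 < 448533), so the first above is n = 387, value 448533.

387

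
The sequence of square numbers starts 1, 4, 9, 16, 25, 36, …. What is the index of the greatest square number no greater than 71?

8

Solve n² ≤ 71 for integer n.
n = 8 gives 64 ≤ 71, while n = 9 gives 81 > 71; so the answer is index 8.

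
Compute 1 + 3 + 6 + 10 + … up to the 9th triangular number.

Σ i(i+1)/2 = (Σi² + Σi) / 2 over i = 1..9.
Σi = 45 and Σi² = 285.
(1·285 + 1·45) / 2 = 330/2 = 165.

165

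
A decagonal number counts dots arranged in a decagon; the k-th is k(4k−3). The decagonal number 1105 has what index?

17

Set n(4n−3) = 1105, giving 4n² − 3n − 1105 = 0.
The discriminant is 9 + 16·1105 = 17689, and √17689 = 133.
So n = (3 + 133) / 8 = 136/8 = 17.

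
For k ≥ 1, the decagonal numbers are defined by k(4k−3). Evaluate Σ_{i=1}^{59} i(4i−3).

275530

Σ i(4i−3) = 4Σi² − 3Σi over i = 1..59.
Σi = 1770 and Σi² = 70210.
4·70210 − 3·1770 = 275530.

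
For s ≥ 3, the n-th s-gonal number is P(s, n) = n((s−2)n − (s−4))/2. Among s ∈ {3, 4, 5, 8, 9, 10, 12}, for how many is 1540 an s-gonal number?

s = 3: P(3, 55) = 1540. ✓
s = 4: P(4, 39) = 1521 and P(4, 40) = 1600; 1540 is not s-gonal.
s = 5: P(5, 32) = 1520 and P(5, 33) = 1617; 1540 is not s-gonal.
s = 8: P(8, 22) = 1408 and P(8, 23) = 1541; 1540 is not s-gonal.
s = 9: P(9, 21) = 1491 and P(9, 22) = 1639; 1540 is not s-gonal.
s = 10: P(10, 20) = 1540. ✓
s = 12: P(12, 17) = 1377 and P(12, 18) = 1548; 1540 is not s-gonal.
Hits: s ∈ {3, 10} → 2.

2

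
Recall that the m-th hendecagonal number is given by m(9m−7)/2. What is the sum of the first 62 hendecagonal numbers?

Σ i(9i−7)/2 = (9Σi² − 7Σi) / 2 over i = 1..62.
Σi = 1953 and Σi² = 81375.
(9·81375 − 7·1953) / 2 = 718704/2 = 359352.

359352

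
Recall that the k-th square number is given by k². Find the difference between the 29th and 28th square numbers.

n² − (n−1)² = 2n − 1, so 29² − 28² = 2·29 − 1 = 57.

57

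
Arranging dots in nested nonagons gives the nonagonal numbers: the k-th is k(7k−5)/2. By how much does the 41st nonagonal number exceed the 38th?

822

41·(7·41 − 5)/2 = 5781 and 38·(7·38 − 5)/2 = 4959.
Difference: 5781 − 4959 = 822.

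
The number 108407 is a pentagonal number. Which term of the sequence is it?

Set n(3n−1)/2 = 108407, giving 3n² − n − 216814 = 0.
The discriminant is 1 + 24·108407 = 2601769, and √2601769 = 1613.
So n = (1 + 1613) / 6 = 1614/6 = 269.
Check: 269·(3·269 − 1)/2 = 108407. ✓

269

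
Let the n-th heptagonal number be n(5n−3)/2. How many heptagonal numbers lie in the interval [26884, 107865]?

105

The n-th heptagonal number is n(5n−3)/2.
Smallest index with value ≥ 26884: n = 104 (giving 26884).
Largest index with value ≤ 107865: n = 208 (giving 107848).
Indices 104 through 208: 105 terms.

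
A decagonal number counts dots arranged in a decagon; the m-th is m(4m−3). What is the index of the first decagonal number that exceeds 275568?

263

Solve n(4n−3) > 275568 for integer n.
The largest n with value ≤ 275568 is 262 (since 273790 ≤ 275568 < 275887), so the first above is n = 263, value 275887.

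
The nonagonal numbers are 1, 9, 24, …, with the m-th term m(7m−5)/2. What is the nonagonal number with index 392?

The 392nd nonagonal number is n(7n−5)/2 with n = 392.
392·(7·392 − 5)/2 = 392·2739/2 = 536844.

536844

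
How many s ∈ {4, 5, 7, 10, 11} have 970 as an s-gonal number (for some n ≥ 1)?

1

s = 4: P(4, 31) = 961 and P(4, 32) = 1024; 970 is not s-gonal.
s = 5: P(5, 25) = 925 and P(5, 26) = 1001; 970 is not s-gonal.
s = 7: P(7, 20) = 970. ✓
s = 10: P(10, 15) = 855 and P(10, 16) = 976; 970 is not s-gonal.
s = 11: P(11, 15) = 960 and P(11, 16) = 1096; 970 is not s-gonal.
Hits: s ∈ {7} → 1.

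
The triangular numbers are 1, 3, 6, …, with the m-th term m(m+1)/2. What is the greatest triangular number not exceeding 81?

Solve n(n+1)/2 ≤ 81 for integer n.
n = 12 gives 78 ≤ 81, while n = 13 gives 91 > 81; so the answer is 78.

78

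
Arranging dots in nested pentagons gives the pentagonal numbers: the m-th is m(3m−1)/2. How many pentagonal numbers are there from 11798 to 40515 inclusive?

76

The n-th pentagonal number is n(3n−1)/2.
Smallest index with value ≥ 11798: n = 89 (giving 11837).
Largest index with value ≤ 40515: n = 164 (giving 40262).
Indices 89 through 164: 76 terms.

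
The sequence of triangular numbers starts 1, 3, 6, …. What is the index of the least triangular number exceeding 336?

26

Solve n(n+1)/2 > 336 for integer n.
The largest n with value ≤ 336 is 25 (since 325 ≤ 336 < 351), so the first above is n = 26, value 351.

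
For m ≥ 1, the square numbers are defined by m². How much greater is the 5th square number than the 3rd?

5² = 25 and 3² = 9.
Difference: 25 − 9 = 16.

16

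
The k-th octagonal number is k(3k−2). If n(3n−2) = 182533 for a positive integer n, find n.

247

Set n(3n−2) = 182533, giving 3n² − 2n − 182533 = 0.
The discriminant is 4 + 12·182533 = 2190400, and √2190400 = 1480.
So n = (2 + 1480) / 6 = 1482/6 = 247.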